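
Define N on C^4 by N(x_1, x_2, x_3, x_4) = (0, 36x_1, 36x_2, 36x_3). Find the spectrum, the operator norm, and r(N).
sigma(N) = {0}; ||N|| = 36; r(N) = 0. (N is nilpotent with N^4 = 0.)

On C^4, N is a strictly lower-triangular matrix with 36 on the subdiagonal and zeros elsewhere, so its characteristic polynomial is lambda^4 and every eigenvalue is 0: sigma(N) = {0}. For the operator norm, N e_i = 36e_{i+1} for i = 1, ..., 3 and N e_4 = 0, so the singular values of N are 36 (with multiplicity 3) and 0; hence ||N|| = 36. The spectral radius r(N) = max|lambda| = 0. Note ||N|| > r(N) — characteristic of non-normal nilpotent operators. Indeed N^4 = 0.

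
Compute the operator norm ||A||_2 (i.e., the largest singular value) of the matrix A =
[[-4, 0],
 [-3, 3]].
||A||_2 = sqrt((34 + sqrt(580))/2) ≈ 5.389 (= sqrt(largest eigenvalue of A^T A))

||A||_2 = sigma_max(A) = sqrt(lambda_max(A^T A)). Form the symmetric matrix M = A^T A =
[[25, -9],
 [-9, 9]].
Its characteristic polynomial (trace, determinant of M give the coefficients) is
  p(λ) = det(λ I - M) = λ^2 - 34λ + 144.
For λ^2 - 34λ + 144 the discriminant is 580. It is nonnegative but not a perfect square, so the roots are real and irrational: λ = (34 ± sqrt(580))/2 ≈ 29.0416, 4.9584.
So the eigenvalues of A^T A are ≈ 4.9584, 29.0416 (all ≥ 0, as they must be for A^T A). The largest is λ_max = (34 + sqrt(580))/2 ≈ 29.0416, hence ||A||_2 = sqrt(λ_max) = sqrt((34 + sqrt(580))/2) ≈ 5.389.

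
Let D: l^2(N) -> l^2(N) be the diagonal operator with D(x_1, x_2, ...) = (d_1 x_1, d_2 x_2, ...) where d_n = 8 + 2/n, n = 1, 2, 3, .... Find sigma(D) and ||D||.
sigma(D) = {8 + 2/n : n ≥ 1} ∪ {8}; ||D|| = 10

A bounded diagonal operator on l^2 with diagonal entries d_n has spectrum equal to the closure of {d_n : n ≥ 1}: every d_n is an eigenvalue (with eigenvector e_n), so {d_n} ⊂ sigma(D); the spectrum is closed, so its closure is too; and for lambda not in the closure, (D - lambda I) has bounded inverse (the diagonal entries 1/(d_n - lambda) are bounded). For our sequence d_n = 8 + 2/n, n = 1, 2, 3, ...:
  - {d_n} = {8 + 2/n : n ≥ 1}; the only limit point is 8
  - closure = {8 + 2/n : n ≥ 1} ∪ {8}
For the norm: a diagonal operator has ||D|| = sup_n |d_n|. Here d_n = 8 + 2/n is positive and decreasing, so sup_n |d_n| = d_1 = 8 + 2 = 10. So ||D|| = 10.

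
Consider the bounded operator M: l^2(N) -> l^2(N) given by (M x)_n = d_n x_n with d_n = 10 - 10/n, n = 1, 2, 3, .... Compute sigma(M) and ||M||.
sigma(M) = {10 - 10/n : n ≥ 1} ∪ {10}; ||M|| = 10

A bounded diagonal operator on l^2 with diagonal entries d_n has spectrum equal to the closure of {d_n : n ≥ 1}: every d_n is an eigenvalue (with eigenvector e_n), so {d_n} ⊂ sigma(M); the spectrum is closed, so its closure is too; and for lambda not in the closure, (M - lambda I) has bounded inverse (the diagonal entries 1/(d_n - lambda) are bounded). For our sequence d_n = 10 - 10/n, n = 1, 2, 3, ...:
  - {d_n} = {10 - 10/n : n ≥ 1}; the only limit point is 10
  - closure = {10 - 10/n : n ≥ 1} ∪ {10}
For the norm: a diagonal operator has ||M|| = sup_n |d_n|. Here d_n = 10 - 10/n increases monotonically from d_1 = 0 toward 10, with all terms in [0, 10); so sup_n |d_n| = 10 (the supremum is the limit, not attained). So ||M|| = 10.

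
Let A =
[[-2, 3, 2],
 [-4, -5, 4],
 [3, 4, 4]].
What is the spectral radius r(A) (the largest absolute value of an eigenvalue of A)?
r(A) ≈ 5.9827

The eigenvalues of A are the roots of its characteristic polynomial. With M = A (coefficients from the trace, the sum of principal 2x2 minors, and det A):
  p(λ) = det(λ I - M) = λ^3 + 3λ^2 - 28λ - 154.
No integer candidate from the rational root theorem (±divisors of 154) is a root, so the roots are irrational. The cubic discriminant is Δ = -295988 < 0, so there is one real root and a complex-conjugate pair. p(5) = -94 and p(6) = 2 have opposite signs, so a root lies in (5, 6); Newton's method refines it to λ ≈ 5.9827. Dividing out (λ - (5.9827)) leaves approximately λ^2 + 8.9827λ + 25.7409. For λ^2 + 8.9827λ + 25.7409 the discriminant is -22.2745. It is negative, so the remaining roots are the complex-conjugate pair λ ≈ -4.4914 ± 2.3598i. Their product equals the constant term, so |λ|^2 ≈ 25.7409 and |λ| ≈ 5.0735.
Thus the eigenvalues (to 4 decimals) are 5.9827 (modulus 5.9827); -4.4914 ± 2.3598i (modulus 5.0735). The spectral radius is the largest modulus: r(A) ≈ 5.9827. (Cross-check: r(A) ≤ ||A||_2 ≈ 8.234; equality holds whenever A is normal, though it can also hold for some non-normal A.)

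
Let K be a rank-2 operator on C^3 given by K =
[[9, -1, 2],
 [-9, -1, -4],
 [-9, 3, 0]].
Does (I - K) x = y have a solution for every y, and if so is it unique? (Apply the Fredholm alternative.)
(I - K) is invertible (det(I - K) = 5 ≠ 0), so for every y in C^3 the equation (I - K) x = y has a unique solution.

K has rank 2 and factors as K = U V^T = u1 v1^T + u2 v2^T with u1 = (-1, 2, 0), v1 = (-3, -1, -2), u2 = (-2, 1, 3), v2 = (-3, 1, 0) (multiplying out reproduces the displayed K). The nonzero eigenvalues of U V^T coincide with those of the 2 x 2 matrix G = V^T U = [[v1·u1, v1·u2], [v2·u1, v2·u2]] = [[1, -1], [5, 7]], and by the Sylvester determinant identity det(I_3 - U V^T) = det(I_2 - V^T U) = det([[0, 1], [-5, -6]]) = (0)(-6) - (1)(-5) = 5. (Direct check: I - K =
[[-8, 1, -2],
 [9, 2, 4],
 [9, -3, 1]]
has determinant 5.) The finite-dimensional Fredholm alternative says: either (I - K) is invertible, or ker(I - K) ≠ {0} and then range(I - K) = ker((I - K)^*)^⊥, with dim ker(I - K) = dim ker((I - K)^*). Since det(I - K) ≠ 0, 1 is not an eigenvalue of K and ker(I - K) = {0}, so we are in the first case: for every y there is a unique x = (I - K)^(-1) y. (Explicitly, by the Woodbury identity, (I - U V^T)^(-1) = I + U (I_2 - G)^(-1) V^T.)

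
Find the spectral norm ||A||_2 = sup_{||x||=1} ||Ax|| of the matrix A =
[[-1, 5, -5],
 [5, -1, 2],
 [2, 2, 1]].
||A||_2 ≈ 7.9511 (= sqrt(largest eigenvalue of A^T A))

||A||_2 = sigma_max(A) = sqrt(lambda_max(A^T A)). Form the symmetric matrix M = A^T A =
[[30, -6, 17],
 [-6, 30, -25],
 [17, -25, 30]].
Its characteristic polynomial (trace, sum of principal 2x2 minors, determinant of M give the coefficients) is
  p(λ) = det(λ I - M) = λ^3 - 90λ^2 + 1750λ - 3600.
No integer candidate from the rational root theorem (±divisors of 3600) is a root, so the roots are irrational. The cubic discriminant is Δ = 2727230000 > 0, so there are three distinct real roots. p(2) = -452 and p(3) = 867 have opposite signs, so a root lies in (2, 3); Newton's method refines it to λ ≈ 2.3289. p(24) = 384 and p(25) = -475 have opposite signs, so a root lies in (24, 25); Newton's method refines it to λ ≈ 24.4518. p(63) = -513 and p(64) = 1904 have opposite signs, so a root lies in (63, 64); Newton's method refines it to λ ≈ 63.2193. Check (Vieta): the three roots sum to 90, matching tr M = 90.
So the eigenvalues of A^T A are ≈ 2.3289, 24.4518, 63.2193 (all ≥ 0, as they must be for A^T A). The largest is λ_max ≈ 63.2193, hence ||A||_2 = sqrt(λ_max) ≈ 7.9511.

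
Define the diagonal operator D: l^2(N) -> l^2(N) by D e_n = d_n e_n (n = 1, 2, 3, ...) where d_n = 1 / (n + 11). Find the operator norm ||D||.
||D|| = 1/12 (attained at n = 1)

For D diagonal, ||D|| = sup_n |d_n| = sup_n 1/(n + 11). This is positive and strictly decreasing in n, so the supremum is attained at n = 1: d_1 = 1/(1 + 11) = 1/12. Hence ||D|| = 1/12.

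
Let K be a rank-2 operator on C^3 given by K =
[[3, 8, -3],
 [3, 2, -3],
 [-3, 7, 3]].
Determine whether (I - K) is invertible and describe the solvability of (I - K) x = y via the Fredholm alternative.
(I - K) is invertible (det(I - K) = 2 ≠ 0), so for every y in C^3 the equation (I - K) x = y has a unique solution.

K has rank 2 and factors as K = U V^T = u1 v1^T + u2 v2^T with u1 = (-3, -1, -2), v1 = (0, -3, 0), u2 = (-1, -1, 1), v2 = (-3, 1, 3) (multiplying out reproduces the displayed K). The nonzero eigenvalues of U V^T coincide with those of the 2 x 2 matrix G = V^T U = [[v1·u1, v1·u2], [v2·u1, v2·u2]] = [[3, 3], [2, 5]], and by the Sylvester determinant identity det(I_3 - U V^T) = det(I_2 - V^T U) = det([[-2, -3], [-2, -4]]) = (-2)(-4) - (-3)(-2) = 2. (Direct check: I - K =
[[-2, -8, 3],
 [-3, -1, 3],
 [3, -7, -2]]
has determinant 2.) The finite-dimensional Fredholm alternative says: either (I - K) is invertible, or ker(I - K) ≠ {0} and then range(I - K) = ker((I - K)^*)^⊥, with dim ker(I - K) = dim ker((I - K)^*). Since det(I - K) ≠ 0, 1 is not an eigenvalue of K and ker(I - K) = {0}, so we are in the first case: for every y there is a unique x = (I - K)^(-1) y. (Explicitly, by the Woodbury identity, (I - U V^T)^(-1) = I + U (I_2 - G)^(-1) V^T.)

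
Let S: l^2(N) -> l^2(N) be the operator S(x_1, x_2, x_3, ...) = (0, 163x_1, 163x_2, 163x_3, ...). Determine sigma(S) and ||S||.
sigma(S) = closed disk {z in C : |z| ≤ 163}; ||S|| = 163

Note S = 163·U where U is the unit right shift (U x)_k = x_{k-1} (with x_0 := 0); so ||S|| = 163||U|| and sigma(S) = 163·sigma(U). ||S x||^2 = sum_{k≥1} |163x_k|^2 = 26569||x||^2, so ||S|| = 163 and sigma(S) ⊂ {|z| ≤ 163}. For any |lambda| < 163, the equation (S - lambda I) x = 0 forces x_1 = 0, then 163x_k = lambda x_{k+1} ⇒ x = 0, so S has no eigenvalues. But (S - lambda I) is not surjective for |lambda| < 163: solving (S - lambda I) x = e_1 would require x_n proportional to (lambda/163)^(-n), which is not in l^2. So every |lambda| < 163 lies in the residual spectrum. The boundary |lambda| = 163 is in the approximate point spectrum (the spectrum is closed). Hence sigma(S) is the closed disk of radius 163.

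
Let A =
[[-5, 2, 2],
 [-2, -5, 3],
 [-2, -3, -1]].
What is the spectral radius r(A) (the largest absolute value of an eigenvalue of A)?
r(A) ≈ 4.9532

The eigenvalues of A are the roots of its characteristic polynomial. With M = A (coefficients from the trace, the sum of principal 2x2 minors, and det A):
  p(λ) = det(λ I - M) = λ^3 + 11λ^2 + 52λ + 94.
No integer candidate from the rational root theorem (±divisors of 94) is a root, so the roots are irrational. The cubic discriminant is Δ = -6452 < 0, so there is one real root and a complex-conjugate pair. p(-4) = -2 and p(-3) = 10 have opposite signs, so a root lies in (-4, -3); Newton's method refines it to λ ≈ -3.8314. Dividing out (λ - (-3.8314)) leaves approximately λ^2 + 7.1686λ + 24.5343. For λ^2 + 7.1686λ + 24.5343 the discriminant is -46.748. It is negative, so the remaining roots are the complex-conjugate pair λ ≈ -3.5843 ± 3.4186i. Their product equals the constant term, so |λ|^2 ≈ 24.5343 and |λ| ≈ 4.9532.
Thus the eigenvalues (to 4 decimals) are -3.8314 (modulus 3.8314); -3.5843 ± 3.4186i (modulus 4.9532). The spectral radius is the largest modulus: r(A) ≈ 4.9532. (Cross-check: r(A) ≤ ||A||_2 ≈ 6.9662; equality holds whenever A is normal, though it can also hold for some non-normal A.)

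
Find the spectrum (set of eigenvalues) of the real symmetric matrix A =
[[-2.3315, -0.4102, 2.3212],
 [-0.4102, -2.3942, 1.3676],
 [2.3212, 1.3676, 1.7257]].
sigma(A) ≈ {-4, -2, 3}

A is real symmetric, so its spectrum consists of real eigenvalues. Expanding the characteristic polynomial of the displayed matrix gives
  det(λ I - A) = p(λ) = λ^3 + (3)λ^2 + (-10)λ + (-23.9988).
Solving p(λ) = 0 yields eigenvalues ≈ -4, -2, 3. (A is shown rounded to 4 decimals, so these recover the underlying integer eigenvalues to within that precision.)
Verification: the trace of A = -3 equals the sum of eigenvalues -3, and det(A) ≈ 23.9988 matches the eigenvalue product 24.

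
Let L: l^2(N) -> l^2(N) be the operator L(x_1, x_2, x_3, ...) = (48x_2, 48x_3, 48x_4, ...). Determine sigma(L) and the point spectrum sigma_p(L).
sigma(L) = closed disk {z in C : |z| ≤ 48}; sigma_p(L) = open disk {z in C : |z| < 48}

Note L = 48·V where V is the unit left shift (V x)_k = x_{k+1}; so sigma(L) = 48·sigma(V) and ||L|| = 48||V||. ||L x||^2 = 2304sum_{k≥2} |x_k|^2 ≤ 2304||x||^2, with equality on {x : x_1 = 0}, so ||L|| = 48. For any lambda with |lambda| < 48, set r = lambda/48 (|r| < 1); the vector x = (1, r, r^2, ...) is in l^2 and satisfies L x = 48(r, r^2, ...) = lambda x, so lambda is an eigenvalue. On the boundary |lambda| = 48 the geometric series diverges, so no l^2 eigenvector exists, but these lambda lie in the approximate point spectrum. Hence sigma(L) is the closed disk of radius 48 and sigma_p(L) is the open disk.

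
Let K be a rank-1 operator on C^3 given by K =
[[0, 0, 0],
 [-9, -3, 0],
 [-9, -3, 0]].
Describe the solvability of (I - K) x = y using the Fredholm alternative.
(I - K) is invertible (det(I - K) = 4 ≠ 0), so for every y in C^3 the equation (I - K) x = y has a unique solution.

K has rank 1, so it is an outer product K = u v^T: every row of K is a multiple of one row vector. Reading off the entries, u = (0, 3, 3) and v = (-3, -1, 0) (row i of K equals u_i·v^T). A rank-one matrix u v^T satisfies K u = u (v·u) and kills the (2)-dimensional subspace v^⊥, so its characteristic polynomial is lambda^2 (lambda - v·u) with v·u = tr K = -3. Hence the eigenvalues of I - K are 1 (multiplicity 2) and 1 - (-3) = 4, so det(I - K) = 4. (Direct check: I - K =
[[1, 0, 0],
 [9, 4, 0],
 [9, 3, 1]]
has determinant 4.) The finite-dimensional Fredholm alternative says: either (I - K) is invertible, or ker(I - K) ≠ {0} and then range(I - K) = ker((I - K)^*)^⊥, with dim ker(I - K) = dim ker((I - K)^*). Since det(I - K) ≠ 0, 1 is not an eigenvalue of K and ker(I - K) = {0}, so we are in the first case: for every y there is a unique x = (I - K)^(-1) y. Explicitly, by the Sherman–Morrison formula, (I - u v^T)^(-1) = I + u v^T/(1 - v·u), i.e. (I - K)^(-1) = I + K/(4).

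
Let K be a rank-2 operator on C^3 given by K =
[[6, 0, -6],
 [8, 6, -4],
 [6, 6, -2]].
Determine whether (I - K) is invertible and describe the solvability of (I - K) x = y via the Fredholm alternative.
(I - K) is invertible (det(I - K) = 63 ≠ 0), so for every y in C^3 the equation (I - K) x = y has a unique solution.

K has rank 2 and factors as K = U V^T = u1 v1^T + u2 v2^T with u1 = (0, -2, -2), v1 = (-3, -3, 1), u2 = (3, 1, 0), v2 = (2, 0, -2) (multiplying out reproduces the displayed K). The nonzero eigenvalues of U V^T coincide with those of the 2 x 2 matrix G = V^T U = [[v1·u1, v1·u2], [v2·u1, v2·u2]] = [[4, -12], [4, 6]], and by the Sylvester determinant identity det(I_3 - U V^T) = det(I_2 - V^T U) = det([[-3, 12], [-4, -5]]) = (-3)(-5) - (12)(-4) = 63. (Direct check: I - K =
[[-5, 0, 6],
 [-8, -5, 4],
 [-6, -6, 3]]
has determinant 63.) The finite-dimensional Fredholm alternative says: either (I - K) is invertible, or ker(I - K) ≠ {0} and then range(I - K) = ker((I - K)^*)^⊥, with dim ker(I - K) = dim ker((I - K)^*). Since det(I - K) ≠ 0, 1 is not an eigenvalue of K and ker(I - K) = {0}, so we are in the first case: for every y there is a unique x = (I - K)^(-1) y. (Explicitly, by the Woodbury identity, (I - U V^T)^(-1) = I + U (I_2 - G)^(-1) V^T.)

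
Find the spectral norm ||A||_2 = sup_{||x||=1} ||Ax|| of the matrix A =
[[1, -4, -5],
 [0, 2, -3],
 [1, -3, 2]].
||A||_2 ≈ 6.6033 (= sqrt(largest eigenvalue of A^T A))

||A||_2 = sigma_max(A) = sqrt(lambda_max(A^T A)). Form the symmetric matrix M = A^T A =
[[2, -7, -3],
 [-7, 29, 8],
 [-3, 8, 38]].
Its characteristic polynomial (trace, sum of principal 2x2 minors, determinant of M give the coefficients) is
  p(λ) = det(λ I - M) = λ^3 - 69λ^2 + 1114λ - 289.
No integer candidate from the rational root theorem (±divisors of 289) is a root, so the roots are irrational. The cubic discriminant is Δ = 396349241 > 0, so there are three distinct real roots. p(0) = -289 and p(1) = 757 have opposite signs, so a root lies in (0, 1); Newton's method refines it to λ ≈ 0.2637. p(25) = 61 and p(26) = -393 have opposite signs, so a root lies in (25, 26); Newton's method refines it to λ ≈ 25.1326. p(43) = -461 and p(44) = 327 have opposite signs, so a root lies in (43, 44); Newton's method refines it to λ ≈ 43.6037. Check (Vieta): the three roots sum to 69, matching tr M = 69.
So the eigenvalues of A^T A are ≈ 0.2637, 25.1326, 43.6037 (all ≥ 0, as they must be for A^T A). The largest is λ_max ≈ 43.6037, hence ||A||_2 = sqrt(λ_max) ≈ 6.6033.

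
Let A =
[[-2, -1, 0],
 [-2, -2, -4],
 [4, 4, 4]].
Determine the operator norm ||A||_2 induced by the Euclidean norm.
||A||_2 = sqrt((73 + sqrt(5265))/2) ≈ 8.5311 (= sqrt(largest eigenvalue of A^T A))

||A||_2 = sigma_max(A) = sqrt(lambda_max(A^T A)). Form the symmetric matrix M = A^T A =
[[24, 22, 24],
 [22, 21, 24],
 [24, 24, 32]].
Its characteristic polynomial (trace, sum of principal 2x2 minors, determinant of M give the coefficients) is
  p(λ) = det(λ I - M) = λ^3 - 77λ^2 + 308λ - 64.
By the rational root theorem any rational root is an integer divisor of 64. Testing λ = 4: p(4) = 64 - 1232 + 1232 - 64 = 0, so λ = 4 is a root. Dividing out (λ - 4) leaves p(λ) = (λ - 4)(λ^2 - 73λ + 16). For λ^2 - 73λ + 16 the discriminant is 5265. It is nonnegative but not a perfect square, so the roots are real and irrational: λ = (73 ± sqrt(5265))/2 ≈ 72.7802, 0.2198.
So the eigenvalues of A^T A are ≈ 0.2198, 4, 72.7802 (all ≥ 0, as they must be for A^T A). The largest is λ_max = (73 + sqrt(5265))/2 ≈ 72.7802, hence ||A||_2 = sqrt(λ_max) = sqrt((73 + sqrt(5265))/2) ≈ 8.5311.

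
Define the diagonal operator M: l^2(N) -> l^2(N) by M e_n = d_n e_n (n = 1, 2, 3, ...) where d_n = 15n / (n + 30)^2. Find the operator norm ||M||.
||M|| = 1/8 (attained at n = 30)

For M diagonal, ||M|| = sup_n |d_n|. Treat f(x) = 15x / (x + 30)^2 for real x > 0. By the quotient rule, f'(x) = 15(30 - x)/(x + 30)^3, which is positive for x < 30 and negative for x > 30. So f has a unique maximum at x = 30, and since 30 is a positive integer, the supremum over n ≥ 1 is attained at n = 30: d_30 = 15·30/(30 + 30)^2 = 15·30/3600 = 1/8. Hence ||M|| = 1/8.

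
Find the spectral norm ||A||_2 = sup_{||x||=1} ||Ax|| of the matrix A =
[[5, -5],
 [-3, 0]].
||A||_2 = sqrt((59 + sqrt(2581))/2) ≈ 7.4096 (= sqrt(largest eigenvalue of A^T A))

||A||_2 = sigma_max(A) = sqrt(lambda_max(A^T A)). Form the symmetric matrix M = A^T A =
[[34, -25],
 [-25, 25]].
Its characteristic polynomial (trace, determinant of M give the coefficients) is
  p(λ) = det(λ I - M) = λ^2 - 59λ + 225.
For λ^2 - 59λ + 225 the discriminant is 2581. It is nonnegative but not a perfect square, so the roots are real and irrational: λ = (59 ± sqrt(2581))/2 ≈ 54.9018, 4.0982.
So the eigenvalues of A^T A are ≈ 4.0982, 54.9018 (all ≥ 0, as they must be for A^T A). The largest is λ_max = (59 + sqrt(2581))/2 ≈ 54.9018, hence ||A||_2 = sqrt(λ_max) = sqrt((59 + sqrt(2581))/2) ≈ 7.4096.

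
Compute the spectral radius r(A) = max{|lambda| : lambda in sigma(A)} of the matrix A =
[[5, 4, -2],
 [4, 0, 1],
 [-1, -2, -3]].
r(A) ≈ 7.4354

The eigenvalues of A are the roots of its characteristic polynomial. With M = A (coefficients from the trace, the sum of principal 2x2 minors, and det A):
  p(λ) = det(λ I - M) = λ^3 - 2λ^2 - 31λ - 70.
No integer candidate from the rational root theorem (±divisors of 70) is a root, so the roots are irrational. The cubic discriminant is Δ = -89652 < 0, so there is one real root and a complex-conjugate pair. p(7) = -42 and p(8) = 66 have opposite signs, so a root lies in (7, 8); Newton's method refines it to λ ≈ 7.4354. Dividing out (λ - (7.4354)) leaves approximately λ^2 + 5.4354λ + 9.4144. For λ^2 + 5.4354λ + 9.4144 the discriminant is -8.1141. It is negative, so the remaining roots are the complex-conjugate pair λ ≈ -2.7177 ± 1.4243i. Their product equals the constant term, so |λ|^2 ≈ 9.4144 and |λ| ≈ 3.0683.
Thus the eigenvalues (to 4 decimals) are 7.4354 (modulus 7.4354); -2.7177 ± 1.4243i (modulus 3.0683). The spectral radius is the largest modulus: r(A) ≈ 7.4354. (Cross-check: r(A) ≤ ||A||_2 ≈ 7.4771; equality holds whenever A is normal, though it can also hold for some non-normal A.)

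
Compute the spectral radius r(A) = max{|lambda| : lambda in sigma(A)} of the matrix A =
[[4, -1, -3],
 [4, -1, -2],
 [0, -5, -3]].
r(A) ≈ 4.8121

The eigenvalues of A are the roots of its characteristic polynomial. With M = A (coefficients from the trace, the sum of principal 2x2 minors, and det A):
  p(λ) = det(λ I - M) = λ^3 - 19λ - 20.
No integer candidate from the rational root theorem (±divisors of 20) is a root, so the roots are irrational. The cubic discriminant is Δ = 16636 > 0, so there are three distinct real roots. p(-4) = -8 and p(-3) = 10 have opposite signs, so a root lies in (-4, -3); Newton's method refines it to λ ≈ -3.6839. p(-2) = 10 and p(-1) = -2 have opposite signs, so a root lies in (-2, -1); Newton's method refines it to λ ≈ -1.1282. p(4) = -32 and p(5) = 10 have opposite signs, so a root lies in (4, 5); Newton's method refines it to λ ≈ 4.8121. Check (Vieta): the three roots sum to 0, matching tr M = 0.
Thus the eigenvalues (to 4 decimals) are -3.6839 (modulus 3.6839); -1.1282 (modulus 1.1282); 4.8121 (modulus 4.8121). The spectral radius is the largest modulus: r(A) ≈ 4.8121. (Cross-check: r(A) ≤ ||A||_2 ≈ 7.693; equality holds whenever A is normal, though it can also hold for some non-normal A.)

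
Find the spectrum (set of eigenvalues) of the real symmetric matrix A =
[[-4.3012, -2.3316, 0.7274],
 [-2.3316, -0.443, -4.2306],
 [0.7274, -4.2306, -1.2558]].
sigma(A) ≈ {-6, -4, 4}

A is real symmetric, so its spectrum consists of real eigenvalues. Expanding the characteristic polynomial of the displayed matrix gives
  det(λ I - A) = p(λ) = λ^3 + (6)λ^2 + (-16)λ + (-96.0016).
Solving p(λ) = 0 yields eigenvalues ≈ -6, -4, 4. (A is shown rounded to 4 decimals, so these recover the underlying integer eigenvalues to within that precision.)
Verification: the trace of A = -6 equals the sum of eigenvalues -6, and det(A) ≈ 96.0016 matches the eigenvalue product 96.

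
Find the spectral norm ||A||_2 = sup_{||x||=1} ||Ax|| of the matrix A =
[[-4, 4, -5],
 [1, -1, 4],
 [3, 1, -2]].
||A||_2 ≈ 8.4841 (= sqrt(largest eigenvalue of A^T A))

||A||_2 = sigma_max(A) = sqrt(lambda_max(A^T A)). Form the symmetric matrix M = A^T A =
[[26, -14, 18],
 [-14, 18, -26],
 [18, -26, 45]].
Its characteristic polynomial (trace, sum of principal 2x2 minors, determinant of M give the coefficients) is
  p(λ) = det(λ I - M) = λ^3 - 89λ^2 + 1252λ - 1936.
No integer candidate from the rational root theorem (±divisors of 1936) is a root, so the roots are irrational. The cubic discriminant is Δ = 2888703568 > 0, so there are three distinct real roots. p(1) = -772 and p(2) = 220 have opposite signs, so a root lies in (1, 2); Newton's method refines it to λ ≈ 1.7629. p(15) = 194 and p(16) = -592 have opposite signs, so a root lies in (15, 16); Newton's method refines it to λ ≈ 15.2572. p(71) = -3782 and p(72) = 80 have opposite signs, so a root lies in (71, 72); Newton's method refines it to λ ≈ 71.9799. Check (Vieta): the three roots sum to 89, matching tr M = 89.
So the eigenvalues of A^T A are ≈ 1.7629, 15.2572, 71.9799 (all ≥ 0, as they must be for A^T A). The largest is λ_max ≈ 71.9799, hence ||A||_2 = sqrt(λ_max) ≈ 8.4841.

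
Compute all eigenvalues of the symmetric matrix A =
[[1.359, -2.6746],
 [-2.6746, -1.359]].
sigma(A) ≈ {-3, 3}

A is real symmetric, so its spectrum consists of real eigenvalues. Expanding the characteristic polynomial of the displayed matrix gives
  det(λ I - A) = p(λ) = λ^2 + (0)λ + (-9).
Solving p(λ) = 0 yields eigenvalues ≈ -3, 3. (A is shown rounded to 4 decimals, so these recover the underlying integer eigenvalues to within that precision.)
Verification: the trace of A = 0 equals the sum of eigenvalues 0, and det(A) ≈ -9.0004 matches the eigenvalue product -9.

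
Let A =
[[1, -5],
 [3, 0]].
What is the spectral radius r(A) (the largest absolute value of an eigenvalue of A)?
r(A) = sqrt(15) ≈ 3.873

The eigenvalues of A are the roots of its characteristic polynomial. With M = A (coefficients from the trace and determinant):
  p(λ) = det(λ I - M) = λ^2 - λ + 15.
For λ^2 - λ + 15 the discriminant is -59. It is negative, so the roots are the complex-conjugate pair λ = 1/2 ± (sqrt(59)/2) i ≈ 0.5 ± 3.8406i. For a conjugate pair the product of the roots equals the constant term, so |λ|^2 = 15 and |λ| = sqrt(15) ≈ 3.873.
Thus the eigenvalues (to 4 decimals) are 0.5 ± 3.8406i (modulus 3.873). The spectral radius is the largest modulus: r(A) = sqrt(15) ≈ 3.873. (Cross-check: r(A) ≤ ||A||_2 ≈ 5.1492; equality holds whenever A is normal, though it can also hold for some non-normal A.)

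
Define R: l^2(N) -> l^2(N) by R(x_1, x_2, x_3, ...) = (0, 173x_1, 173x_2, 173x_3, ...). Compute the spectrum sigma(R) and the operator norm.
sigma(R) = closed disk {z in C : |z| ≤ 173}; ||R|| = 173

Note R = 173·U where U is the unit right shift (U x)_k = x_{k-1} (with x_0 := 0); so ||R|| = 173||U|| and sigma(R) = 173·sigma(U). ||R x||^2 = sum_{k≥1} |173x_k|^2 = 29929||x||^2, so ||R|| = 173 and sigma(R) ⊂ {|z| ≤ 173}. For any |lambda| < 173, the equation (R - lambda I) x = 0 forces x_1 = 0, then 173x_k = lambda x_{k+1} ⇒ x = 0, so R has no eigenvalues. But (R - lambda I) is not surjective for |lambda| < 173: solving (R - lambda I) x = e_1 would require x_n proportional to (lambda/173)^(-n), which is not in l^2. So every |lambda| < 173 lies in the residual spectrum. The boundary |lambda| = 173 is in the approximate point spectrum (the spectrum is closed). Hence sigma(R) is the closed disk of radius 173.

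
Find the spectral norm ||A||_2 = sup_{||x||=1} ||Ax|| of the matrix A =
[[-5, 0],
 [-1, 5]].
||A||_2 = sqrt((51 + sqrt(101))/2) ≈ 5.5249 (= sqrt(largest eigenvalue of A^T A))

||A||_2 = sigma_max(A) = sqrt(lambda_max(A^T A)). Form the symmetric matrix M = A^T A =
[[26, -5],
 [-5, 25]].
Its characteristic polynomial (trace, determinant of M give the coefficients) is
  p(λ) = det(λ I - M) = λ^2 - 51λ + 625.
For λ^2 - 51λ + 625 the discriminant is 101. It is nonnegative but not a perfect square, so the roots are real and irrational: λ = (51 ± sqrt(101))/2 ≈ 30.5249, 20.4751.
So the eigenvalues of A^T A are ≈ 20.4751, 30.5249 (all ≥ 0, as they must be for A^T A). The largest is λ_max = (51 + sqrt(101))/2 ≈ 30.5249, hence ||A||_2 = sqrt(λ_max) = sqrt((51 + sqrt(101))/2) ≈ 5.5249.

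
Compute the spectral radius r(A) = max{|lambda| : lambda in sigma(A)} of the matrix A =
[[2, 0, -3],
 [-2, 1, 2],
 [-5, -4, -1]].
r(A) ≈ 3.1236

The eigenvalues of A are the roots of its characteristic polynomial. With M = A (coefficients from the trace, the sum of principal 2x2 minors, and det A):
  p(λ) = det(λ I - M) = λ^3 - 2λ^2 - 8λ + 25.
No integer candidate from the rational root theorem (±divisors of 25) is a root, so the roots are irrational. The cubic discriminant is Δ = -6571 < 0, so there is one real root and a complex-conjugate pair. p(-4) = -39 and p(-3) = 4 have opposite signs, so a root lies in (-4, -3); Newton's method refines it to λ ≈ -3.1236. Dividing out (λ - (-3.1236)) leaves approximately λ^2 - 5.1236λ + 8.0037. For λ^2 - 5.1236λ + 8.0037 the discriminant is -5.764. It is negative, so the remaining roots are the complex-conjugate pair λ ≈ 2.5618 ± 1.2004i. Their product equals the constant term, so |λ|^2 ≈ 8.0037 and |λ| ≈ 2.8291.
Thus the eigenvalues (to 4 decimals) are -3.1236 (modulus 3.1236); 2.5618 ± 1.2004i (modulus 2.8291). The spectral radius is the largest modulus: r(A) ≈ 3.1236. (Cross-check: r(A) ≤ ||A||_2 ≈ 6.6878; equality holds whenever A is normal, though it can also hold for some non-normal A.)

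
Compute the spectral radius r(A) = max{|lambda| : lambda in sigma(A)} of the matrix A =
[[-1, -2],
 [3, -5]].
r(A) = sqrt(11) ≈ 3.3166

The eigenvalues of A are the roots of its characteristic polynomial. With M = A (coefficients from the trace and determinant):
  p(λ) = det(λ I - M) = λ^2 + 6λ + 11.
For λ^2 + 6λ + 11 the discriminant is -8. It is negative, so the roots are the complex-conjugate pair λ = -3 ± (sqrt(8)/2) i ≈ -3 ± 1.4142i. For a conjugate pair the product of the roots equals the constant term, so |λ|^2 = 11 and |λ| = sqrt(11) ≈ 3.3166.
Thus the eigenvalues (to 4 decimals) are -3 ± 1.4142i (modulus 3.3166). The spectral radius is the largest modulus: r(A) = sqrt(11) ≈ 3.3166. (Cross-check: r(A) ≤ ||A||_2 ≈ 5.9667; equality holds whenever A is normal, though it can also hold for some non-normal A.)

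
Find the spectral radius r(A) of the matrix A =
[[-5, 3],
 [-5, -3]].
r(A) = sqrt(30) ≈ 5.4772

The eigenvalues of A are the roots of its characteristic polynomial. With M = A (coefficients from the trace and determinant):
  p(λ) = det(λ I - M) = λ^2 + 8λ + 30.
For λ^2 + 8λ + 30 the discriminant is -56. It is negative, so the roots are the complex-conjugate pair λ = -4 ± (sqrt(56)/2) i ≈ -4 ± 3.7417i. For a conjugate pair the product of the roots equals the constant term, so |λ|^2 = 30 and |λ| = sqrt(30) ≈ 5.4772.
Thus the eigenvalues (to 4 decimals) are -4 ± 3.7417i (modulus 5.4772). The spectral radius is the largest modulus: r(A) = sqrt(30) ≈ 5.4772. (Cross-check: r(A) ≤ ||A||_2 ≈ 7.0711; equality holds whenever A is normal, though it can also hold for some non-normal A.)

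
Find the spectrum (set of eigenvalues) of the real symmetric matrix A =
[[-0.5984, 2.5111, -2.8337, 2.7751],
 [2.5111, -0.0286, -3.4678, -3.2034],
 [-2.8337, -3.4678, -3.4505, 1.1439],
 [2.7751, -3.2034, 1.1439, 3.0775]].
sigma(A) ≈ {-6, -5, 4, 6}

A is real symmetric, so its spectrum consists of real eigenvalues. Expanding the characteristic polynomial of the displayed matrix gives
  det(λ I - A) = p(λ) = λ^4 + (1)λ^3 + (-56)λ^2 + (-36)λ + (720.0109).
Solving p(λ) = 0 yields eigenvalues ≈ -6, -5, 4, 6. (A is shown rounded to 4 decimals, so these recover the underlying integer eigenvalues to within that precision.)
Verification: the trace of A = -1 equals the sum of eigenvalues -1, and det(A) ≈ 720.0109 matches the eigenvalue product 720.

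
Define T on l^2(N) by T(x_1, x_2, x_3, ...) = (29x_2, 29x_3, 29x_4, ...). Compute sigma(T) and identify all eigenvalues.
sigma(T) = closed disk {z in C : |z| ≤ 29}; sigma_p(T) = open disk {z in C : |z| < 29}

Note T = 29·V where V is the unit left shift (V x)_k = x_{k+1}; so sigma(T) = 29·sigma(V) and ||T|| = 29||V||. ||T x||^2 = 841sum_{k≥2} |x_k|^2 ≤ 841||x||^2, with equality on {x : x_1 = 0}, so ||T|| = 29. For any lambda with |lambda| < 29, set r = lambda/29 (|r| < 1); the vector x = (1, r, r^2, ...) is in l^2 and satisfies T x = 29(r, r^2, ...) = lambda x, so lambda is an eigenvalue. On the boundary |lambda| = 29 the geometric series diverges, so no l^2 eigenvector exists, but these lambda lie in the approximate point spectrum. Hence sigma(T) is the closed disk of radius 29 and sigma_p(T) is the open disk.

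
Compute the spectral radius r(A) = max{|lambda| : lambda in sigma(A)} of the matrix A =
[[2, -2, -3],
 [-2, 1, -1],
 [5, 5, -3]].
r(A) ≈ 4.553

The eigenvalues of A are the roots of its characteristic polynomial. With M = A (coefficients from the trace, the sum of principal 2x2 minors, and det A):
  p(λ) = det(λ I - M) = λ^3 + 9λ - 71.
No integer candidate from the rational root theorem (±divisors of 71) is a root, so the roots are irrational. The cubic discriminant is Δ = -139023 < 0, so there is one real root and a complex-conjugate pair. p(3) = -17 and p(4) = 29 have opposite signs, so a root lies in (3, 4); Newton's method refines it to λ ≈ 3.4249. Dividing out (λ - (3.4249)) leaves approximately λ^2 + 3.4249λ + 20.7303. For λ^2 + 3.4249λ + 20.7303 the discriminant is -71.1908. It is negative, so the remaining roots are the complex-conjugate pair λ ≈ -1.7125 ± 4.2187i. Their product equals the constant term, so |λ|^2 ≈ 20.7303 and |λ| ≈ 4.553.
Thus the eigenvalues (to 4 decimals) are 3.4249 (modulus 3.4249); -1.7125 ± 4.2187i (modulus 4.553). The spectral radius is the largest modulus: r(A) ≈ 4.553. (Cross-check: r(A) ≤ ||A||_2 ≈ 7.8081; equality holds whenever A is normal, though it can also hold for some non-normal A.)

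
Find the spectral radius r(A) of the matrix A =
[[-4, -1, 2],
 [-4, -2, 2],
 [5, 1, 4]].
r(A) ≈ 6.3781

The eigenvalues of A are the roots of its characteristic polynomial. With M = A (coefficients from the trace, the sum of principal 2x2 minors, and det A):
  p(λ) = det(λ I - M) = λ^3 + 2λ^2 - 32λ - 26.
No integer candidate from the rational root theorem (±divisors of 26) is a root, so the roots are irrational. The cubic discriminant is Δ = 147700 > 0, so there are three distinct real roots. p(-7) = -47 and p(-6) = 22 have opposite signs, so a root lies in (-7, -6); Newton's method refines it to λ ≈ -6.3781. p(-1) = 7 and p(0) = -26 have opposite signs, so a root lies in (-1, 0); Newton's method refines it to λ ≈ -0.7889. p(5) = -11 and p(6) = 70 have opposite signs, so a root lies in (5, 6); Newton's method refines it to λ ≈ 5.167. Check (Vieta): the three roots sum to -2, matching tr M = -2.
Thus the eigenvalues (to 4 decimals) are -6.3781 (modulus 6.3781); -0.7889 (modulus 0.7889); 5.167 (modulus 5.167). The spectral radius is the largest modulus: r(A) ≈ 6.3781. (Cross-check: r(A) ≤ ||A||_2 ≈ 7.9008; equality holds whenever A is normal, though it can also hold for some non-normal A.)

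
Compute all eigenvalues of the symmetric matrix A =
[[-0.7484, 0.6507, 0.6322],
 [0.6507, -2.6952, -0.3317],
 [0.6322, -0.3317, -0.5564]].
sigma(A) ≈ {-3, -1, 0}

A is real symmetric, so its spectrum consists of real eigenvalues. Expanding the characteristic polynomial of the displayed matrix gives
  det(λ I - A) = p(λ) = λ^3 + (4)λ^2 + (3)λ + (0).
Solving p(λ) = 0 yields eigenvalues ≈ -3, -1, 0. (A is shown rounded to 4 decimals, so these recover the underlying integer eigenvalues to within that precision.)
Verification: the trace of A = -4 equals the sum of eigenvalues -4, and det(A) ≈ -0.0001 matches the eigenvalue product 0.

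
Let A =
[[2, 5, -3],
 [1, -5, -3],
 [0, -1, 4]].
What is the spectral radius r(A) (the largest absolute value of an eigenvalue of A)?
r(A) ≈ 5.8978

The eigenvalues of A are the roots of its characteristic polynomial. With M = A (coefficients from the trace, the sum of principal 2x2 minors, and det A):
  p(λ) = det(λ I - M) = λ^3 - λ^2 - 30λ + 63.
No integer candidate from the rational root theorem (±divisors of 63) is a root, so the roots are irrational. The cubic discriminant is Δ = 36009 > 0, so there are three distinct real roots. p(-6) = -9 and p(-5) = 63 have opposite signs, so a root lies in (-6, -5); Newton's method refines it to λ ≈ -5.8978. p(2) = 7 and p(3) = -9 have opposite signs, so a root lies in (2, 3); Newton's method refines it to λ ≈ 2.3475. p(4) = -9 and p(5) = 13 have opposite signs, so a root lies in (4, 5); Newton's method refines it to λ ≈ 4.5503. Check (Vieta): the three roots sum to 1, matching tr M = 1.
Thus the eigenvalues (to 4 decimals) are -5.8978 (modulus 5.8978); 2.3475 (modulus 2.3475); 4.5503 (modulus 4.5503). The spectral radius is the largest modulus: r(A) ≈ 5.8978. (Cross-check: r(A) ≤ ||A||_2 ≈ 7.2757; equality holds whenever A is normal, though it can also hold for some non-normal A.)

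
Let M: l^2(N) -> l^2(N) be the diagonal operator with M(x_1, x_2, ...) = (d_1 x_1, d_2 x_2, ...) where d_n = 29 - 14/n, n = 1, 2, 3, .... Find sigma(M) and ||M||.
sigma(M) = {29 - 14/n : n ≥ 1} ∪ {29}; ||M|| = 29

A bounded diagonal operator on l^2 with diagonal entries d_n has spectrum equal to the closure of {d_n : n ≥ 1}: every d_n is an eigenvalue (with eigenvector e_n), so {d_n} ⊂ sigma(M); the spectrum is closed, so its closure is too; and for lambda not in the closure, (M - lambda I) has bounded inverse (the diagonal entries 1/(d_n - lambda) are bounded). For our sequence d_n = 29 - 14/n, n = 1, 2, 3, ...:
  - {d_n} = {29 - 14/n : n ≥ 1}; the only limit point is 29
  - closure = {29 - 14/n : n ≥ 1} ∪ {29}
For the norm: a diagonal operator has ||M|| = sup_n |d_n|. Here d_n = 29 - 14/n increases monotonically from d_1 = 15 toward 29, with all terms in [15, 29); so sup_n |d_n| = 29 (the supremum is the limit, not attained). So ||M|| = 29.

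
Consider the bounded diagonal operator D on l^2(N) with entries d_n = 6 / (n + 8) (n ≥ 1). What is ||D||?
||D|| = 2/3 (attained at n = 1)

For D diagonal, ||D|| = sup_n |d_n| = sup_n 6/(n + 8). This is positive and strictly decreasing in n, so the supremum is attained at n = 1: d_1 = 6/(1 + 8) = 2/3. Hence ||D|| = 2/3.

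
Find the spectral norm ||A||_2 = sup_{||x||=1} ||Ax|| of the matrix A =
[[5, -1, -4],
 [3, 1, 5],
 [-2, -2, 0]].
||A||_2 ≈ 6.7634 (= sqrt(largest eigenvalue of A^T A))

||A||_2 = sigma_max(A) = sqrt(lambda_max(A^T A)). Form the symmetric matrix M = A^T A =
[[38, 2, -5],
 [2, 6, 9],
 [-5, 9, 41]].
Its characteristic polynomial (trace, sum of principal 2x2 minors, determinant of M give the coefficients) is
  p(λ) = det(λ I - M) = λ^3 - 85λ^2 + 1922λ - 5776.
No integer candidate from the rational root theorem (±divisors of 5776) is a root, so the roots are irrational. The cubic discriminant is Δ = 185368516 > 0, so there are three distinct real roots. p(3) = -748 and p(4) = 616 have opposite signs, so a root lies in (3, 4); Newton's method refines it to λ ≈ 3.5348. p(35) = 244 and p(36) = -88 have opposite signs, so a root lies in (35, 36); Newton's method refines it to λ ≈ 35.7218. p(45) = -286 and p(46) = 112 have opposite signs, so a root lies in (45, 46); Newton's method refines it to λ ≈ 45.7434. Check (Vieta): the three roots sum to 85, matching tr M = 85.
So the eigenvalues of A^T A are ≈ 3.5348, 35.7218, 45.7434 (all ≥ 0, as they must be for A^T A). The largest is λ_max ≈ 45.7434, hence ||A||_2 = sqrt(λ_max) ≈ 6.7634.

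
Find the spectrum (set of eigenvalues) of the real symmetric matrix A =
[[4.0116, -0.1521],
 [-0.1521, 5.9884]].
sigma(A) ≈ {4, 6}

A is real symmetric, so its spectrum consists of real eigenvalues. Expanding the characteristic polynomial of the displayed matrix gives
  det(λ I - A) = p(λ) = λ^2 + (-10)λ + (24).
Solving p(λ) = 0 yields eigenvalues ≈ 4, 6. (A is shown rounded to 4 decimals, so these recover the underlying integer eigenvalues to within that precision.)
Verification: the trace of A = 10 equals the sum of eigenvalues 10, and det(A) ≈ 23.9999 matches the eigenvalue product 24.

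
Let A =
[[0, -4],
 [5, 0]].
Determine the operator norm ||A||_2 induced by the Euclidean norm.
||A||_2 = 5 (= sqrt(largest eigenvalue of A^T A))

||A||_2 = sigma_max(A) = sqrt(lambda_max(A^T A)). Form the symmetric matrix M = A^T A =
[[25, 0],
 [0, 16]].
Its characteristic polynomial (trace, determinant of M give the coefficients) is
  p(λ) = det(λ I - M) = λ^2 - 41λ + 400.
For λ^2 - 41λ + 400 the discriminant is 81. It is a perfect square (9^2), so the roots are rational: λ = (41 ± 9)/2 = 25, 16.
So the eigenvalues of A^T A are ≈ 16, 25 (all ≥ 0, as they must be for A^T A). The largest is λ_max = 25, hence ||A||_2 = sqrt(λ_max) = 5.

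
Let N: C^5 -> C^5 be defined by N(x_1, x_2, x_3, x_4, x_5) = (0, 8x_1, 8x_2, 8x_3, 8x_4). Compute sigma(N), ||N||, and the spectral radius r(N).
sigma(N) = {0}; ||N|| = 8; r(N) = 0. (N is nilpotent with N^5 = 0.)

On C^5, N is a strictly lower-triangular matrix with 8 on the subdiagonal and zeros elsewhere, so its characteristic polynomial is lambda^5 and every eigenvalue is 0: sigma(N) = {0}. For the operator norm, N e_i = 8e_{i+1} for i = 1, ..., 4 and N e_5 = 0, so the singular values of N are 8 (with multiplicity 4) and 0; hence ||N|| = 8. The spectral radius r(N) = max|lambda| = 0. Note ||N|| > r(N) — characteristic of non-normal nilpotent operators. Indeed N^5 = 0.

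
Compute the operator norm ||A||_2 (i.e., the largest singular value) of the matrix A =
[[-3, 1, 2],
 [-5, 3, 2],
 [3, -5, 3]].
||A||_2 ≈ 8.4999 (= sqrt(largest eigenvalue of A^T A))

||A||_2 = sigma_max(A) = sqrt(lambda_max(A^T A)). Form the symmetric matrix M = A^T A =
[[43, -33, -7],
 [-33, 35, -7],
 [-7, -7, 17]].
Its characteristic polynomial (trace, sum of principal 2x2 minors, determinant of M give the coefficients) is
  p(λ) = det(λ I - M) = λ^3 - 95λ^2 + 1644λ - 16.
No integer candidate from the rational root theorem (±divisors of 16) is a root, so the roots are irrational. The cubic discriminant is Δ = 6609101392 > 0, so there are three distinct real roots. p(0) = -16 and p(1) = 1534 have opposite signs, so a root lies in (0, 1); Newton's method refines it to λ ≈ 0.0097. p(22) = 820 and p(23) = -292 have opposite signs, so a root lies in (22, 23); Newton's method refines it to λ ≈ 22.7421. p(72) = -880 and p(73) = 2758 have opposite signs, so a root lies in (72, 73); Newton's method refines it to λ ≈ 72.2482. Check (Vieta): the three roots sum to 95, matching tr M = 95.
So the eigenvalues of A^T A are ≈ 0.0097, 22.7421, 72.2482 (all ≥ 0, as they must be for A^T A). The largest is λ_max ≈ 72.2482, hence ||A||_2 = sqrt(λ_max) ≈ 8.4999.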